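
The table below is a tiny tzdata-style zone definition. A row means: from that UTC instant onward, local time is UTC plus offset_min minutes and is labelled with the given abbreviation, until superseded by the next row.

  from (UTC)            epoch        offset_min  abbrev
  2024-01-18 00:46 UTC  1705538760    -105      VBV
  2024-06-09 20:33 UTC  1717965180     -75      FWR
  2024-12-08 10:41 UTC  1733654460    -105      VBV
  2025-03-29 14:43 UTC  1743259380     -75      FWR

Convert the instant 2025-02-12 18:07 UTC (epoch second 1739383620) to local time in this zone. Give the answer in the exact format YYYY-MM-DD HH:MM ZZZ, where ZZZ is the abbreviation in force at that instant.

Query: 2025-02-12 18:07 UTC
Rule 3/4 (VBV, -01:45): 2024-12-08 10:41 UTC ≤ query < 2025-03-29 14:43 UTC
18·60 + 7 - 105 = 982 min
982 = 0·1440 + 982; 982 = 16·60 + 22 → 16:22, same day
→ 2025-02-12 16:22 VBV

2025-02-12 16:22 VBV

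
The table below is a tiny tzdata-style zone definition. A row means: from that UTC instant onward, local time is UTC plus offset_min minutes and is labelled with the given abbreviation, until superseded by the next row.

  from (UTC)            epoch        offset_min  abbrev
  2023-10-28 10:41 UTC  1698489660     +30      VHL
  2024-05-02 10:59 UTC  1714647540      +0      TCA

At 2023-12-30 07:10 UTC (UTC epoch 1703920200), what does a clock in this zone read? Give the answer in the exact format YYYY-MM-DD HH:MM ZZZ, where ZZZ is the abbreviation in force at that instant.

2023-12-30 07:40 VHL

Query: 2023-12-30 07:10 UTC
Rule 1/2 (VHL, +00:30): 2023-10-28 10:41 UTC ≤ query < 2024-05-02 10:59 UTC
7·60 + 10 + 30 = 460 min
460 = 0·1440 + 460; 460 = 7·60 + 40 → 07:40, same day
→ 2023-12-30 07:40 VHL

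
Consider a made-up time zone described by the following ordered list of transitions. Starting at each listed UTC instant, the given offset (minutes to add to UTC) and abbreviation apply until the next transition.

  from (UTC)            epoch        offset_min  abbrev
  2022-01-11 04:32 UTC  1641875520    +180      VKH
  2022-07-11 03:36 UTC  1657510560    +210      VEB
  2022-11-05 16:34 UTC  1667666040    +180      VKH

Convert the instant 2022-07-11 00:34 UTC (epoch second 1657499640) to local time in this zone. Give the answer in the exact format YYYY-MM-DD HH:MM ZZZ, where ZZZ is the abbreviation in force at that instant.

2022-07-11 03:34 VKH

Query: 2022-07-11 00:34 UTC
Rule 1/3 (VKH, +03:00): 2022-01-11 04:32 UTC ≤ query < 2022-07-11 03:36 UTC
0·60 + 34 + 180 = 214 min
214 = 0·1440 + 214; 214 = 3·60 + 34 → 03:34, same day
→ 2022-07-11 03:34 VKH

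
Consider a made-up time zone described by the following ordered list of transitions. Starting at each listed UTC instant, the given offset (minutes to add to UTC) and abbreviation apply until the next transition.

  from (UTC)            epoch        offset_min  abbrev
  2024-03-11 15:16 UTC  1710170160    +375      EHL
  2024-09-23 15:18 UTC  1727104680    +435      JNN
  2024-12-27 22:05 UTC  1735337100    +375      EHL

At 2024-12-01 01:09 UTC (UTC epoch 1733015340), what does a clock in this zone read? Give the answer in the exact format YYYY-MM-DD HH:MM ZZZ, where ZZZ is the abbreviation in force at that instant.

Query: 2024-12-01 01:09 UTC
Rule 2/3 (JNN, +07:15): 2024-09-23 15:18 UTC ≤ query < 2024-12-27 22:05 UTC
1·60 + 9 + 435 = 504 min
504 = 0·1440 + 504; 504 = 8·60 + 24 → 08:24, same day
→ 2024-12-01 08:24 JNN

2024-12-01 08:24 JNN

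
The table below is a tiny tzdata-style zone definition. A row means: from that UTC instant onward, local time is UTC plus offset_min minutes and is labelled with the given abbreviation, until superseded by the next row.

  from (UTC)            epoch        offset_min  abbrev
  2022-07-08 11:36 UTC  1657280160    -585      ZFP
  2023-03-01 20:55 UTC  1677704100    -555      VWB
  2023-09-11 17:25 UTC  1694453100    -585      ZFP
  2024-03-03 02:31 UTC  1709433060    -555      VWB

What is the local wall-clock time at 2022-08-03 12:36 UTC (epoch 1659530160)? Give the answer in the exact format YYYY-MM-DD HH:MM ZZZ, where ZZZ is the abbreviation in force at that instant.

2022-08-03 02:51 ZFP

Query: 2022-08-03 12:36 UTC
Rule 1/4 (ZFP, -09:45): 2022-07-08 11:36 UTC ≤ query < 2023-03-01 20:55 UTC
12·60 + 36 - 585 = 171 min
171 = 0·1440 + 171; 171 = 2·60 + 51 → 02:51, same day
→ 2022-08-03 02:51 ZFP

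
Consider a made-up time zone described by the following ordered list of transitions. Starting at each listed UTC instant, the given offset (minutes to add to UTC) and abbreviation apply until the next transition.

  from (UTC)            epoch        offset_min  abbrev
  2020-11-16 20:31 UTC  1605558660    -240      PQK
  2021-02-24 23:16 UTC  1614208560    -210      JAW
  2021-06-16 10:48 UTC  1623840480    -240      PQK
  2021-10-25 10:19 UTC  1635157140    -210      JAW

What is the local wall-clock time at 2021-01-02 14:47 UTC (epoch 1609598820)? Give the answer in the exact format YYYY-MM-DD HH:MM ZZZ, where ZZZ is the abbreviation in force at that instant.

Query: 2021-01-02 14:47 UTC
Rule 1/4 (PQK, -04:00): 2020-11-16 20:31 UTC ≤ query < 2021-02-24 23:16 UTC
14·60 + 47 - 240 = 647 min
647 = 0·1440 + 647; 647 = 10·60 + 47 → 10:47, same day
→ 2021-01-02 10:47 PQK

2021-01-02 10:47 PQK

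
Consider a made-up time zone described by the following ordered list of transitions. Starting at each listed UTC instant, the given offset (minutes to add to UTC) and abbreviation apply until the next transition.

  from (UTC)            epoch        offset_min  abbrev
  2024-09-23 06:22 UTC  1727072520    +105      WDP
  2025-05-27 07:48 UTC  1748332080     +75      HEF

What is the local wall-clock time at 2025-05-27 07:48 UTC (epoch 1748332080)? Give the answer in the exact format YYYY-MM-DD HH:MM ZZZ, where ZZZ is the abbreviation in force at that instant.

Query: 2025-05-27 07:48 UTC
Rule 2/2 (HEF, +01:15): 2025-05-27 07:48 UTC ≤ query < +∞
7·60 + 48 + 75 = 543 min
543 = 0·1440 + 543; 543 = 9·60 + 3 → 09:03, same day
→ 2025-05-27 09:03 HEF

2025-05-27 09:03 HEF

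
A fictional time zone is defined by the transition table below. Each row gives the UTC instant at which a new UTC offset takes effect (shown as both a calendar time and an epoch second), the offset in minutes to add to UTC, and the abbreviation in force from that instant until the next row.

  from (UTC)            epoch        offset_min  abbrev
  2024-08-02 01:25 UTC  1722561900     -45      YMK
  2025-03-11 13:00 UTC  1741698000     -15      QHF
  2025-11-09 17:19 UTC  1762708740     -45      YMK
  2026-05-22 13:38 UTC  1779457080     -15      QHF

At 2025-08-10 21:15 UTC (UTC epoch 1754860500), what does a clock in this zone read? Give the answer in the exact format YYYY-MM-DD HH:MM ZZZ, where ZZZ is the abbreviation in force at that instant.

Query: 2025-08-10 21:15 UTC
Rule 2/4 (QHF, -00:15): 2025-03-11 13:00 UTC ≤ query < 2025-11-09 17:19 UTC
21·60 + 15 - 15 = 1260 min
1260 = 0·1440 + 1260; 1260 = 21·60 + 0 → 21:00, same day
→ 2025-08-10 21:00 QHF

2025-08-10 21:00 QHF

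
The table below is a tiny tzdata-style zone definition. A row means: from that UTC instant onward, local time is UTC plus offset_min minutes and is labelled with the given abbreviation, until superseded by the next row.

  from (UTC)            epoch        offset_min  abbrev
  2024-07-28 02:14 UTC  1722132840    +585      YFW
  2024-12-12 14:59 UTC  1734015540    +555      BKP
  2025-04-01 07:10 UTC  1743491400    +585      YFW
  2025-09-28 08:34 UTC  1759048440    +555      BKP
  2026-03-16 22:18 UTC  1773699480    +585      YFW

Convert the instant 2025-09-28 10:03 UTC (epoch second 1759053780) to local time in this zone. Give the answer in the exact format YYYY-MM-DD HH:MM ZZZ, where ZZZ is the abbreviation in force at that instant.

Query: 2025-09-28 10:03 UTC
Rule 4/5 (BKP, +09:15): 2025-09-28 08:34 UTC ≤ query < 2026-03-16 22:18 UTC
10·60 + 3 + 555 = 1158 min
1158 = 0·1440 + 1158; 1158 = 19·60 + 18 → 19:18, same day
→ 2025-09-28 19:18 BKP

2025-09-28 19:18 BKP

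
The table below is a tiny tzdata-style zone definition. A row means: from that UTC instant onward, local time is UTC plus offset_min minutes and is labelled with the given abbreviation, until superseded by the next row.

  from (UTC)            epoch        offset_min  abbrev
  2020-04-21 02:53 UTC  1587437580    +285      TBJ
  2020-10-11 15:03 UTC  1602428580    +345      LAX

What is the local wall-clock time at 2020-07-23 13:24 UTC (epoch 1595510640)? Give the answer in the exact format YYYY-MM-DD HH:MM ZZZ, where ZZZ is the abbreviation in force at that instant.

2020-07-23 18:09 TBJ

Query: 2020-07-23 13:24 UTC
Rule 1/2 (TBJ, +04:45): 2020-04-21 02:53 UTC ≤ query < 2020-10-11 15:03 UTC
13·60 + 24 + 285 = 1089 min
1089 = 0·1440 + 1089; 1089 = 18·60 + 9 → 18:09, same day
→ 2020-07-23 18:09 TBJ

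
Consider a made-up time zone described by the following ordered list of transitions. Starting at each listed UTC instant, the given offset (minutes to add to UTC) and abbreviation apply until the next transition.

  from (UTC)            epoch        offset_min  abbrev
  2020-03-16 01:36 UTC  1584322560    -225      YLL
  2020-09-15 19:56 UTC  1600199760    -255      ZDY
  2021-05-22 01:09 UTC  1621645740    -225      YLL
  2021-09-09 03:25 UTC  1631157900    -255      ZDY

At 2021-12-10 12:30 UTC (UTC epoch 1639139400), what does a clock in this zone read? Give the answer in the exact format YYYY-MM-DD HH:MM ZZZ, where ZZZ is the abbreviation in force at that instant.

Query: 2021-12-10 12:30 UTC
Rule 4/4 (ZDY, -04:15): 2021-09-09 03:25 UTC ≤ query < +∞
12·60 + 30 - 255 = 495 min
495 = 0·1440 + 495; 495 = 8·60 + 15 → 08:15, same day
→ 2021-12-10 08:15 ZDY

2021-12-10 08:15 ZDY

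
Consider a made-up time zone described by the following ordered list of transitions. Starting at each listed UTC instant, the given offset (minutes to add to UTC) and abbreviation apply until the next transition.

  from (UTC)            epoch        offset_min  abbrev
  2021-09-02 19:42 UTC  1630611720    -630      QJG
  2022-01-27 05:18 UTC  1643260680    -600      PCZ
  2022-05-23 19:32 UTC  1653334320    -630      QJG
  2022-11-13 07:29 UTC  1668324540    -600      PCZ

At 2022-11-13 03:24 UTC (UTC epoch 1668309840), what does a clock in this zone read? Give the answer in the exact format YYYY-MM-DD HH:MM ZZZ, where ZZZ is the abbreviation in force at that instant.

Query: 2022-11-13 03:24 UTC
Rule 3/4 (QJG, -10:30): 2022-05-23 19:32 UTC ≤ query < 2022-11-13 07:29 UTC
3·60 + 24 - 630 = -426 min
-426 = -1·1440 + 1014; 1014 = 16·60 + 54 → 16:54, 2022-11-13 - 1 day = 2022-11-12
→ 2022-11-12 16:54 QJG

2022-11-12 16:54 QJG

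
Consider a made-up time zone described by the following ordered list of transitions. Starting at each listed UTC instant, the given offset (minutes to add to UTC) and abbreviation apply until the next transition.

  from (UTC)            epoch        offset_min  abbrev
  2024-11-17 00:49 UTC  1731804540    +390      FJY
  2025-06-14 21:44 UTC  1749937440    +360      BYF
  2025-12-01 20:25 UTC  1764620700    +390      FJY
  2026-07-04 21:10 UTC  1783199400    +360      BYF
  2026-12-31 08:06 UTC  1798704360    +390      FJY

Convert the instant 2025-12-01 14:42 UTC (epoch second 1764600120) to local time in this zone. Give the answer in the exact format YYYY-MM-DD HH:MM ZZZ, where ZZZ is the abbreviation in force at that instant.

Query: 2025-12-01 14:42 UTC
Rule 2/5 (BYF, +06:00): 2025-06-14 21:44 UTC ≤ query < 2025-12-01 20:25 UTC
14·60 + 42 + 360 = 1242 min
1242 = 0·1440 + 1242; 1242 = 20·60 + 42 → 20:42, same day
→ 2025-12-01 20:42 BYF

2025-12-01 20:42 BYF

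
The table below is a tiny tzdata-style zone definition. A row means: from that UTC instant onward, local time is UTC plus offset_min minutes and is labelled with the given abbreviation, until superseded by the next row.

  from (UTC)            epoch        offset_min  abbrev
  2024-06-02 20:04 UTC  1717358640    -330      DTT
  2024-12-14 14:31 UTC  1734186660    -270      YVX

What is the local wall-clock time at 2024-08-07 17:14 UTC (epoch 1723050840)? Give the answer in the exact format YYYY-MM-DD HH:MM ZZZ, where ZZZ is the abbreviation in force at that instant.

2024-08-07 11:44 DTT

Query: 2024-08-07 17:14 UTC
Rule 1/2 (DTT, -05:30): 2024-06-02 20:04 UTC ≤ query < 2024-12-14 14:31 UTC
17·60 + 14 - 330 = 704 min
704 = 0·1440 + 704; 704 = 11·60 + 44 → 11:44, same day
→ 2024-08-07 11:44 DTT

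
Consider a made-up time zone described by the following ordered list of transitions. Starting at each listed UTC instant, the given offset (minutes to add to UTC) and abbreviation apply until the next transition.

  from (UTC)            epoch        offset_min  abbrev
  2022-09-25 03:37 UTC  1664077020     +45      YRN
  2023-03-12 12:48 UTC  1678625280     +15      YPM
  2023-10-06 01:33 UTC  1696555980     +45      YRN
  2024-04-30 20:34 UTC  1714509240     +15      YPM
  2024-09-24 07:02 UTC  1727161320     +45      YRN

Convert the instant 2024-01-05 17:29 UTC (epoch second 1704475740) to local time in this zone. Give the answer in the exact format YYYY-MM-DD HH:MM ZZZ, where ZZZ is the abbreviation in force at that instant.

Query: 2024-01-05 17:29 UTC
Rule 3/5 (YRN, +00:45): 2023-10-06 01:33 UTC ≤ query < 2024-04-30 20:34 UTC
17·60 + 29 + 45 = 1094 min
1094 = 0·1440 + 1094; 1094 = 18·60 + 14 → 18:14, same day
→ 2024-01-05 18:14 YRN

2024-01-05 18:14 YRN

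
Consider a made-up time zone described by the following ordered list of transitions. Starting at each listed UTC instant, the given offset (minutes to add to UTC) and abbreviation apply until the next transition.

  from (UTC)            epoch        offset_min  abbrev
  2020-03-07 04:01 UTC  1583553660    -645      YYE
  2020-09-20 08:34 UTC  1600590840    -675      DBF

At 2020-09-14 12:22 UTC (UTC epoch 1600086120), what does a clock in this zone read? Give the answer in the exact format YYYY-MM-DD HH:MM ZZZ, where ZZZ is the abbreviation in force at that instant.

2020-09-14 01:37 YYE

Query: 2020-09-14 12:22 UTC
Rule 1/2 (YYE, -10:45): 2020-03-07 04:01 UTC ≤ query < 2020-09-20 08:34 UTC
12·60 + 22 - 645 = 97 min
97 = 0·1440 + 97; 97 = 1·60 + 37 → 01:37, same day
→ 2020-09-14 01:37 YYE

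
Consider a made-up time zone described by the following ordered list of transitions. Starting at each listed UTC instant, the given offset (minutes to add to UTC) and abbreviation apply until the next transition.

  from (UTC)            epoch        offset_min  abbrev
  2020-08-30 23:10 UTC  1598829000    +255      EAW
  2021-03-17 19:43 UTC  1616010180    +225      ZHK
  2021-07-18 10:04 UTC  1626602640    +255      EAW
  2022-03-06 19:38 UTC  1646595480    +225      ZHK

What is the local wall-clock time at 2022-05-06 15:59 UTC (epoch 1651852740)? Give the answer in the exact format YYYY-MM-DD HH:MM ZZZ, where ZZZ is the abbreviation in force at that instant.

Query: 2022-05-06 15:59 UTC
Rule 4/4 (ZHK, +03:45): 2022-03-06 19:38 UTC ≤ query < +∞
15·60 + 59 + 225 = 1184 min
1184 = 0·1440 + 1184; 1184 = 19·60 + 44 → 19:44, same day
→ 2022-05-06 19:44 ZHK

2022-05-06 19:44 ZHK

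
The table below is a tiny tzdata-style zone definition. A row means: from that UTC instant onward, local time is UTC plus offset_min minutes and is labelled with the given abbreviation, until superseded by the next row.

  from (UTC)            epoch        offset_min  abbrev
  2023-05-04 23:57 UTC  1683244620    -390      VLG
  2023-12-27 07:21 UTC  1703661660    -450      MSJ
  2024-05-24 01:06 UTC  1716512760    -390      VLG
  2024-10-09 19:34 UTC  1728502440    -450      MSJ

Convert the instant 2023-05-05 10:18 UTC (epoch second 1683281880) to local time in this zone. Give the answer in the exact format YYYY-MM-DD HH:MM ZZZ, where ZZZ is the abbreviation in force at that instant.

Query: 2023-05-05 10:18 UTC
Rule 1/4 (VLG, -06:30): 2023-05-04 23:57 UTC ≤ query < 2023-12-27 07:21 UTC
10·60 + 18 - 390 = 228 min
228 = 0·1440 + 228; 228 = 3·60 + 48 → 03:48, same day
→ 2023-05-05 03:48 VLG

2023-05-05 03:48 VLG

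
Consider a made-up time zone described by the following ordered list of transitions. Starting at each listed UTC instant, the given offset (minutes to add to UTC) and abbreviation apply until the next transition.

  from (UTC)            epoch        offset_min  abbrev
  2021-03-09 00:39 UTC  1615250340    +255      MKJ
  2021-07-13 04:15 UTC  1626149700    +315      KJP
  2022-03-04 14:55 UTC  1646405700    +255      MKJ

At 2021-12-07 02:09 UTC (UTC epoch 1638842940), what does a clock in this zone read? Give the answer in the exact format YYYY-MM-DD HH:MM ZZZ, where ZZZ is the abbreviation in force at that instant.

2021-12-07 07:24 KJP

Query: 2021-12-07 02:09 UTC
Rule 2/3 (KJP, +05:15): 2021-07-13 04:15 UTC ≤ query < 2022-03-04 14:55 UTC
2·60 + 9 + 315 = 444 min
444 = 0·1440 + 444; 444 = 7·60 + 24 → 07:24, same day
→ 2021-12-07 07:24 KJP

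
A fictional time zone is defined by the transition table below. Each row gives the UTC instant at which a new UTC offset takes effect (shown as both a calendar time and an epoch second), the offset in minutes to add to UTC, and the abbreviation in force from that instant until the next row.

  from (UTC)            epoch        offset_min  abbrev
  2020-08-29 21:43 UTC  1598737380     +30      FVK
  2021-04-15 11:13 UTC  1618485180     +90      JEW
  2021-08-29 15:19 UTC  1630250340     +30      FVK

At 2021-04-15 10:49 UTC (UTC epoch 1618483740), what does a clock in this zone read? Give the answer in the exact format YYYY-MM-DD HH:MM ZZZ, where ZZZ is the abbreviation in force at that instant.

2021-04-15 11:19 FVK

Query: 2021-04-15 10:49 UTC
Rule 1/3 (FVK, +00:30): 2020-08-29 21:43 UTC ≤ query < 2021-04-15 11:13 UTC
10·60 + 49 + 30 = 679 min
679 = 0·1440 + 679; 679 = 11·60 + 19 → 11:19, same day
→ 2021-04-15 11:19 FVK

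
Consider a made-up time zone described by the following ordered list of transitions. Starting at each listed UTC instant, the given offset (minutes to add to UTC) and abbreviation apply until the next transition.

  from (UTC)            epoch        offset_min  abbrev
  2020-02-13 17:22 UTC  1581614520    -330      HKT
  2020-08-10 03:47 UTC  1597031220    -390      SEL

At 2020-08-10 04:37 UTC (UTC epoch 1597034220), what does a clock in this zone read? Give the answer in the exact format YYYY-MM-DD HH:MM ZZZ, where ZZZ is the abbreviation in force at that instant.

Query: 2020-08-10 04:37 UTC
Rule 2/2 (SEL, -06:30): 2020-08-10 03:47 UTC ≤ query < +∞
4·60 + 37 - 390 = -113 min
-113 = -1·1440 + 1327; 1327 = 22·60 + 7 → 22:07, 2020-08-10 - 1 day = 2020-08-09
→ 2020-08-09 22:07 SEL

2020-08-09 22:07 SEL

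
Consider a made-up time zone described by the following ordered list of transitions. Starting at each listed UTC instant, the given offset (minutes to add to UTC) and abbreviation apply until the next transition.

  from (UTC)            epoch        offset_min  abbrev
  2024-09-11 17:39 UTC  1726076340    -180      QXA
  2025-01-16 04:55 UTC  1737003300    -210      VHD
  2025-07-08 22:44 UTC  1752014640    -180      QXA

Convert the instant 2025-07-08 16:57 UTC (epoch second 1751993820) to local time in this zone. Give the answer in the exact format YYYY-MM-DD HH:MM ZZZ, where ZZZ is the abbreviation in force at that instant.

Query: 2025-07-08 16:57 UTC
Rule 2/3 (VHD, -03:30): 2025-01-16 04:55 UTC ≤ query < 2025-07-08 22:44 UTC
16·60 + 57 - 210 = 807 min
807 = 0·1440 + 807; 807 = 13·60 + 27 → 13:27, same day
→ 2025-07-08 13:27 VHD

2025-07-08 13:27 VHD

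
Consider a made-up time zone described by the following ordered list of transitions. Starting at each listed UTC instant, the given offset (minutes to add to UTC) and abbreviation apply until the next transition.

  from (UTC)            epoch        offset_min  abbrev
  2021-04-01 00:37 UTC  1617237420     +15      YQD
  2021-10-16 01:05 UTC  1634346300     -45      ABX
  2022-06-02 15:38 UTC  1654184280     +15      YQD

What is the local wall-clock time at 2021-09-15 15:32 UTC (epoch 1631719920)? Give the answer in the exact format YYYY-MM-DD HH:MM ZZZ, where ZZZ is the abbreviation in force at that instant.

Query: 2021-09-15 15:32 UTC
Rule 1/3 (YQD, +00:15): 2021-04-01 00:37 UTC ≤ query < 2021-10-16 01:05 UTC
15·60 + 32 + 15 = 947 min
947 = 0·1440 + 947; 947 = 15·60 + 47 → 15:47, same day
→ 2021-09-15 15:47 YQD

2021-09-15 15:47 YQD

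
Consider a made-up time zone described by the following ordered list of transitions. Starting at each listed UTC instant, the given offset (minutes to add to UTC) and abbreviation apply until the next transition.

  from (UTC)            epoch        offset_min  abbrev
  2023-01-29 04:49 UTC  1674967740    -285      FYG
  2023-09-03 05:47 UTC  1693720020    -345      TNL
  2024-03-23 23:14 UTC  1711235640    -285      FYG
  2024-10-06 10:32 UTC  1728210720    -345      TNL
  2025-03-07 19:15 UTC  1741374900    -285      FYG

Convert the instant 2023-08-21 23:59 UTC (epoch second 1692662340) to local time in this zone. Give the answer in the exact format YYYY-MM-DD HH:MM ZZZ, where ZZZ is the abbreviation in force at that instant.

Query: 2023-08-21 23:59 UTC
Rule 1/5 (FYG, -04:45): 2023-01-29 04:49 UTC ≤ query < 2023-09-03 05:47 UTC
23·60 + 59 - 285 = 1154 min
1154 = 0·1440 + 1154; 1154 = 19·60 + 14 → 19:14, same day
→ 2023-08-21 19:14 FYG

2023-08-21 19:14 FYG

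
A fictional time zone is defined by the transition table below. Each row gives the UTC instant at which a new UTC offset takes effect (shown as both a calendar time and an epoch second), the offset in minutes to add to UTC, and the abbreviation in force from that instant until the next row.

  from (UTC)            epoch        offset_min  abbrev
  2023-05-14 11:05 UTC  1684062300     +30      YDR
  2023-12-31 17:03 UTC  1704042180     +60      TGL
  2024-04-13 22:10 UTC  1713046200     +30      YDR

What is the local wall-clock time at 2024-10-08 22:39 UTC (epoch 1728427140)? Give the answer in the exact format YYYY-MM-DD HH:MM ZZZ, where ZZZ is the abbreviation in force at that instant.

2024-10-08 23:09 YDR

Query: 2024-10-08 22:39 UTC
Rule 3/3 (YDR, +00:30): 2024-04-13 22:10 UTC ≤ query < +∞
22·60 + 39 + 30 = 1389 min
1389 = 0·1440 + 1389; 1389 = 23·60 + 9 → 23:09, same day
→ 2024-10-08 23:09 YDR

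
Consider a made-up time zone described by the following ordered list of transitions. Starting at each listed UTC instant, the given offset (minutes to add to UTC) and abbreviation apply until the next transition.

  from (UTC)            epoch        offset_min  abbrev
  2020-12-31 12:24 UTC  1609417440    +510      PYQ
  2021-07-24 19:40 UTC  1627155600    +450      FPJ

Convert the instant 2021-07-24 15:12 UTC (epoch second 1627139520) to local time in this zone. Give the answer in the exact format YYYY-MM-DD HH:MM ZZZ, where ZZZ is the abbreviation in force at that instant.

Query: 2021-07-24 15:12 UTC
Rule 1/2 (PYQ, +08:30): 2020-12-31 12:24 UTC ≤ query < 2021-07-24 19:40 UTC
15·60 + 12 + 510 = 1422 min
1422 = 0·1440 + 1422; 1422 = 23·60 + 42 → 23:42, same day
→ 2021-07-24 23:42 PYQ

2021-07-24 23:42 PYQ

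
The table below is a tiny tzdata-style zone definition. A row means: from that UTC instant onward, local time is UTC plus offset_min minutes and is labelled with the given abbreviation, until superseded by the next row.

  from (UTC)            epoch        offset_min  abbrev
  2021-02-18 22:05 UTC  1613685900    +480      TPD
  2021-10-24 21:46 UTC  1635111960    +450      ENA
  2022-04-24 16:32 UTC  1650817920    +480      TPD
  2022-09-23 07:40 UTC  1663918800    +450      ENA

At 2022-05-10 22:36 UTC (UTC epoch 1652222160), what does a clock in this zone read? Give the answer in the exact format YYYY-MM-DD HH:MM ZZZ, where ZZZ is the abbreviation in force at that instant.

2022-05-11 06:36 TPD

Query: 2022-05-10 22:36 UTC
Rule 3/4 (TPD, +08:00): 2022-04-24 16:32 UTC ≤ query < 2022-09-23 07:40 UTC
22·60 + 36 + 480 = 1836 min
1836 = 1·1440 + 396; 396 = 6·60 + 36 → 06:36, 2022-05-10 + 1 day = 2022-05-11
→ 2022-05-11 06:36 TPD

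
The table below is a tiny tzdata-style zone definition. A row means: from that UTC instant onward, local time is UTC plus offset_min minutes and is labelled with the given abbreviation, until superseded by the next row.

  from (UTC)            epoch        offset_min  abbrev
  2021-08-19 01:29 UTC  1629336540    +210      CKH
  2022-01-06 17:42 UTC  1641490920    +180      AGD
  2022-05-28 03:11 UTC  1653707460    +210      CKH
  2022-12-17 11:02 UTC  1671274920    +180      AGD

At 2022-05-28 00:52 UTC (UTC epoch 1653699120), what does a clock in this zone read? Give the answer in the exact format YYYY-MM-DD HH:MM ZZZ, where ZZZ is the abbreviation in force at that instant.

2022-05-28 03:52 AGD

Query: 2022-05-28 00:52 UTC
Rule 2/4 (AGD, +03:00): 2022-01-06 17:42 UTC ≤ query < 2022-05-28 03:11 UTC
0·60 + 52 + 180 = 232 min
232 = 0·1440 + 232; 232 = 3·60 + 52 → 03:52, same day
→ 2022-05-28 03:52 AGD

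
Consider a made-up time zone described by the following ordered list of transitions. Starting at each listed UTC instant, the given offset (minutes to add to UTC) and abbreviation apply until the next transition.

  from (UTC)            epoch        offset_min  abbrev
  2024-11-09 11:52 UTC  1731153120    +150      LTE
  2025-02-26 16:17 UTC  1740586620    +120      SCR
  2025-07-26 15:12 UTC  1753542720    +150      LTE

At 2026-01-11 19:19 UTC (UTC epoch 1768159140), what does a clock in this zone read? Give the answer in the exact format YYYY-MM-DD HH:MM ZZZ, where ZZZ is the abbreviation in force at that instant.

Query: 2026-01-11 19:19 UTC
Rule 3/3 (LTE, +02:30): 2025-07-26 15:12 UTC ≤ query < +∞
19·60 + 19 + 150 = 1309 min
1309 = 0·1440 + 1309; 1309 = 21·60 + 49 → 21:49, same day
→ 2026-01-11 21:49 LTE

2026-01-11 21:49 LTE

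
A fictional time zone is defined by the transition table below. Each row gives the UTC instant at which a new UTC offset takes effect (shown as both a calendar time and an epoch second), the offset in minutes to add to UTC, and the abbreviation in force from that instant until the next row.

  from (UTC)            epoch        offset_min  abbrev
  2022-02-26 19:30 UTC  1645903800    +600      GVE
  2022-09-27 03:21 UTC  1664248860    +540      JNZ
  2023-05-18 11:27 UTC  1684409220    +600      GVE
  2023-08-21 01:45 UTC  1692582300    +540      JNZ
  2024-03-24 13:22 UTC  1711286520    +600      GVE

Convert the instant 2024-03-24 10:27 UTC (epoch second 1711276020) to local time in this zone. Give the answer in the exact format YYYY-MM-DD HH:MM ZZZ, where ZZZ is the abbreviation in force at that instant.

2024-03-24 19:27 JNZ

Query: 2024-03-24 10:27 UTC
Rule 4/5 (JNZ, +09:00): 2023-08-21 01:45 UTC ≤ query < 2024-03-24 13:22 UTC
10·60 + 27 + 540 = 1167 min
1167 = 0·1440 + 1167; 1167 = 19·60 + 27 → 19:27, same day
→ 2024-03-24 19:27 JNZ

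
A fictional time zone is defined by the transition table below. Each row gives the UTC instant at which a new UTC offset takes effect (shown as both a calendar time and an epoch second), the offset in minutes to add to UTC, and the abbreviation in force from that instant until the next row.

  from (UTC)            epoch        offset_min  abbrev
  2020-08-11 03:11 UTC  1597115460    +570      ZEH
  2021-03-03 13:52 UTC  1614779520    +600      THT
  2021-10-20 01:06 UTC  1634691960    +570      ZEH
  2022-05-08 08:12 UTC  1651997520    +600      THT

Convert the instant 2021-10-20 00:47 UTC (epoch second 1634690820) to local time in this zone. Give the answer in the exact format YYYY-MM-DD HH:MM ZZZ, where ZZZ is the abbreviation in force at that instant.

Query: 2021-10-20 00:47 UTC
Rule 2/4 (THT, +10:00): 2021-03-03 13:52 UTC ≤ query < 2021-10-20 01:06 UTC
0·60 + 47 + 600 = 647 min
647 = 0·1440 + 647; 647 = 10·60 + 47 → 10:47, same day
→ 2021-10-20 10:47 THT

2021-10-20 10:47 THT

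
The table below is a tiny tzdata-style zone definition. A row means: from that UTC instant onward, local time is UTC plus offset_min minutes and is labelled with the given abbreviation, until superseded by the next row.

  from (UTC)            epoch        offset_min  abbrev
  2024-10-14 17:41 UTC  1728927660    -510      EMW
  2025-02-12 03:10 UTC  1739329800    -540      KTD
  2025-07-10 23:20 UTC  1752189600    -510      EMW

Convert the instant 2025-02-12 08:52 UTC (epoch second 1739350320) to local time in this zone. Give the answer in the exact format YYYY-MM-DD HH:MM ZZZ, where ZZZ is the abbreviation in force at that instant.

Query: 2025-02-12 08:52 UTC
Rule 2/3 (KTD, -09:00): 2025-02-12 03:10 UTC ≤ query < 2025-07-10 23:20 UTC
8·60 + 52 - 540 = -8 min
-8 = -1·1440 + 1432; 1432 = 23·60 + 52 → 23:52, 2025-02-12 - 1 day = 2025-02-11
→ 2025-02-11 23:52 KTD

2025-02-11 23:52 KTD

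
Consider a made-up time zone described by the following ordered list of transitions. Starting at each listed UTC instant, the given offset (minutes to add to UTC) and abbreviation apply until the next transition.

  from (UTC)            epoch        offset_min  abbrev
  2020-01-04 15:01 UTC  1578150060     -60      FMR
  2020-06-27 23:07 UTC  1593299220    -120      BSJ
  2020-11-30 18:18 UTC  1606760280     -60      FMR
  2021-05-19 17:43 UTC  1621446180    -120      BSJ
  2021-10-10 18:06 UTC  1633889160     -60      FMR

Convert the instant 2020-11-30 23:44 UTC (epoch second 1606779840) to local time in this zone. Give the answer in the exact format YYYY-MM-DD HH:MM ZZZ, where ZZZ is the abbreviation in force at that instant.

Query: 2020-11-30 23:44 UTC
Rule 3/5 (FMR, -01:00): 2020-11-30 18:18 UTC ≤ query < 2021-05-19 17:43 UTC
23·60 + 44 - 60 = 1364 min
1364 = 0·1440 + 1364; 1364 = 22·60 + 44 → 22:44, same day
→ 2020-11-30 22:44 FMR

2020-11-30 22:44 FMR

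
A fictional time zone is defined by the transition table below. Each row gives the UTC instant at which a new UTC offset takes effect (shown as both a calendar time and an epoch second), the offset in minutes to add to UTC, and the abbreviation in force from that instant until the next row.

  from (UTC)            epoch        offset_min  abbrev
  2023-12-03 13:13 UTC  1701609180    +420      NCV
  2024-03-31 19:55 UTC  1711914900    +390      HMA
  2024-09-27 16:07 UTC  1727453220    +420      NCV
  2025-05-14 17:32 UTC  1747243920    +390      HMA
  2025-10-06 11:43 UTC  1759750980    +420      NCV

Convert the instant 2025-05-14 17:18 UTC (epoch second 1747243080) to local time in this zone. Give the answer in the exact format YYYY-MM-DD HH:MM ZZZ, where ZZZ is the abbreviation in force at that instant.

2025-05-15 00:18 NCV

Query: 2025-05-14 17:18 UTC
Rule 3/5 (NCV, +07:00): 2024-09-27 16:07 UTC ≤ query < 2025-05-14 17:32 UTC
17·60 + 18 + 420 = 1458 min
1458 = 1·1440 + 18; 18 = 0·60 + 18 → 00:18, 2025-05-14 + 1 day = 2025-05-15
→ 2025-05-15 00:18 NCV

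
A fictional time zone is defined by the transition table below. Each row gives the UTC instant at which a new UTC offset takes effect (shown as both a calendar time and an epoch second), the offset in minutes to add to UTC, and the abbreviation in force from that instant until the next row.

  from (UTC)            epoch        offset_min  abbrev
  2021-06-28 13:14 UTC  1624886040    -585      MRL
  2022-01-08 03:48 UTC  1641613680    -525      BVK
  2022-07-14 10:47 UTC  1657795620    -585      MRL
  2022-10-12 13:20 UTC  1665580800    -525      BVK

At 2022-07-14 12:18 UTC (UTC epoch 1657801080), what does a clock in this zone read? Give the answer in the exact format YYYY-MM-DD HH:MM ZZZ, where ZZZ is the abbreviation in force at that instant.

Query: 2022-07-14 12:18 UTC
Rule 3/4 (MRL, -09:45): 2022-07-14 10:47 UTC ≤ query < 2022-10-12 13:20 UTC
12·60 + 18 - 585 = 153 min
153 = 0·1440 + 153; 153 = 2·60 + 33 → 02:33, same day
→ 2022-07-14 02:33 MRL

2022-07-14 02:33 MRL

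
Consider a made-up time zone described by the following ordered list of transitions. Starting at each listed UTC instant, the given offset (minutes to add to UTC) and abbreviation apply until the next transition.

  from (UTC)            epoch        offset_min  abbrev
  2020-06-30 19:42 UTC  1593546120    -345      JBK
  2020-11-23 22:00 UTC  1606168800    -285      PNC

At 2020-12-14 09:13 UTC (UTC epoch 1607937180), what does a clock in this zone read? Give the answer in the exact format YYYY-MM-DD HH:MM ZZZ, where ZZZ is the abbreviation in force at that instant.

2020-12-14 04:28 PNC

Query: 2020-12-14 09:13 UTC
Rule 2/2 (PNC, -04:45): 2020-11-23 22:00 UTC ≤ query < +∞
9·60 + 13 - 285 = 268 min
268 = 0·1440 + 268; 268 = 4·60 + 28 → 04:28, same day
→ 2020-12-14 04:28 PNC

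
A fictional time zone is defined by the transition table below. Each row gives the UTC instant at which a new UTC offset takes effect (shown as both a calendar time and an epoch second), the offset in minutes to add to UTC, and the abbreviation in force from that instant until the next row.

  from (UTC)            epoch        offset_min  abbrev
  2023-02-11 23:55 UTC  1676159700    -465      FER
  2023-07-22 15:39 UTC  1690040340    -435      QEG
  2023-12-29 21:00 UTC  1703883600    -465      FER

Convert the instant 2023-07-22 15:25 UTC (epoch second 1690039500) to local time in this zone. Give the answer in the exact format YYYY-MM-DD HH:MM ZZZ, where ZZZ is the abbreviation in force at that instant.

2023-07-22 07:40 FER

Query: 2023-07-22 15:25 UTC
Rule 1/3 (FER, -07:45): 2023-02-11 23:55 UTC ≤ query < 2023-07-22 15:39 UTC
15·60 + 25 - 465 = 460 min
460 = 0·1440 + 460; 460 = 7·60 + 40 → 07:40, same day
→ 2023-07-22 07:40 FER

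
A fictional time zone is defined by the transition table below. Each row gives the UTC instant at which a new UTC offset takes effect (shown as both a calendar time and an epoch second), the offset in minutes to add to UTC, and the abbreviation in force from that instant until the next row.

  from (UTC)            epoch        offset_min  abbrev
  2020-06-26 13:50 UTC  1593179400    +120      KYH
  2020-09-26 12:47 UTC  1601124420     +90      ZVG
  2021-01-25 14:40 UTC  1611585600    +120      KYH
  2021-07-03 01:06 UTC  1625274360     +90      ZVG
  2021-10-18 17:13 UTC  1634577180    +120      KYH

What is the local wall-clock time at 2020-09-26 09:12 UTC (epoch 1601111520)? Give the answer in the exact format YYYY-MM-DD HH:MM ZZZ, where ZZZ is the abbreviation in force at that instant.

2020-09-26 11:12 KYH

Query: 2020-09-26 09:12 UTC
Rule 1/5 (KYH, +02:00): 2020-06-26 13:50 UTC ≤ query < 2020-09-26 12:47 UTC
9·60 + 12 + 120 = 672 min
672 = 0·1440 + 672; 672 = 11·60 + 12 → 11:12, same day
→ 2020-09-26 11:12 KYH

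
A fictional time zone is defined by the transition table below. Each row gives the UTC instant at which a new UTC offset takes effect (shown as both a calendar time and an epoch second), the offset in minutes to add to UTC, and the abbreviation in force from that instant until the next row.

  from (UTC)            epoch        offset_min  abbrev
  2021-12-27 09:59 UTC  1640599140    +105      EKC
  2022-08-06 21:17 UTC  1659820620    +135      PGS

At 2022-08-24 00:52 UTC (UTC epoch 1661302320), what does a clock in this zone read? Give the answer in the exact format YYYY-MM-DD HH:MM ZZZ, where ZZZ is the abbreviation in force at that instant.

2022-08-24 03:07 PGS

Query: 2022-08-24 00:52 UTC
Rule 2/2 (PGS, +02:15): 2022-08-06 21:17 UTC ≤ query < +∞
0·60 + 52 + 135 = 187 min
187 = 0·1440 + 187; 187 = 3·60 + 7 → 03:07, same day
→ 2022-08-24 03:07 PGS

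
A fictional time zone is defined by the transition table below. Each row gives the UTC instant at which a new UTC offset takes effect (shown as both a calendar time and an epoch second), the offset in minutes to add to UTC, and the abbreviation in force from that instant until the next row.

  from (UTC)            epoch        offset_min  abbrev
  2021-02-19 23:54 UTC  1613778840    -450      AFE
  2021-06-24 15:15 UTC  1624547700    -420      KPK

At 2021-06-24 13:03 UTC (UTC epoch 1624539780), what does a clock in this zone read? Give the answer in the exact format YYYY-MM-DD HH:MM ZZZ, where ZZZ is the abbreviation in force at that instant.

2021-06-24 05:33 AFE

Query: 2021-06-24 13:03 UTC
Rule 1/2 (AFE, -07:30): 2021-02-19 23:54 UTC ≤ query < 2021-06-24 15:15 UTC
13·60 + 3 - 450 = 333 min
333 = 0·1440 + 333; 333 = 5·60 + 33 → 05:33, same day
→ 2021-06-24 05:33 AFE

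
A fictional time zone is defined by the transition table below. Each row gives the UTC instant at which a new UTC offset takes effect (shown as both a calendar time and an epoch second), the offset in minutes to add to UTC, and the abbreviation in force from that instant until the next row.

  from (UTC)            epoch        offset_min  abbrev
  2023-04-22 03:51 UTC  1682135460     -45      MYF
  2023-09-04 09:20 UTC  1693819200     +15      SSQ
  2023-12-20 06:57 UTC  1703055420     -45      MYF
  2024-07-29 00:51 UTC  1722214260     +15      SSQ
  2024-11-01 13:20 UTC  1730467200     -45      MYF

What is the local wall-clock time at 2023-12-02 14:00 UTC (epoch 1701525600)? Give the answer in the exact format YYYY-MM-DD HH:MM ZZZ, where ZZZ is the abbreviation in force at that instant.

Query: 2023-12-02 14:00 UTC
Rule 2/5 (SSQ, +00:15): 2023-09-04 09:20 UTC ≤ query < 2023-12-20 06:57 UTC
14·60 + 0 + 15 = 855 min
855 = 0·1440 + 855; 855 = 14·60 + 15 → 14:15, same day
→ 2023-12-02 14:15 SSQ

2023-12-02 14:15 SSQ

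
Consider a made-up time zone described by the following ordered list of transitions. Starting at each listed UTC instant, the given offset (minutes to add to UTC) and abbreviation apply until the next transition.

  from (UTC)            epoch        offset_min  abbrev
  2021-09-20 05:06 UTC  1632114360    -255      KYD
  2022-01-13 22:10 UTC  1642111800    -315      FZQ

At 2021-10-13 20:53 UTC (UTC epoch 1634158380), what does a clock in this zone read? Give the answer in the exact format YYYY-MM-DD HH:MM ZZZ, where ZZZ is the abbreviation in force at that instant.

Query: 2021-10-13 20:53 UTC
Rule 1/2 (KYD, -04:15): 2021-09-20 05:06 UTC ≤ query < 2022-01-13 22:10 UTC
20·60 + 53 - 255 = 998 min
998 = 0·1440 + 998; 998 = 16·60 + 38 → 16:38, same day
→ 2021-10-13 16:38 KYD

2021-10-13 16:38 KYD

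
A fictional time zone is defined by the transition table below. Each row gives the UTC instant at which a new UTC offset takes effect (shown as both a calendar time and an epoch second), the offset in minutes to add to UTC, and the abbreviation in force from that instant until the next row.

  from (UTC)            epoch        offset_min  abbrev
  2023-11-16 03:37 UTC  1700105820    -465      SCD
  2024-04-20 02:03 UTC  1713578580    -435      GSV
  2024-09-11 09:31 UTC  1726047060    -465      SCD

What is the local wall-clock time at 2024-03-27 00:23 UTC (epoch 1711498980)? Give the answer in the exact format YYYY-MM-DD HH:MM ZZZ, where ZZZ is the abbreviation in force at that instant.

2024-03-26 16:38 SCD

Query: 2024-03-27 00:23 UTC
Rule 1/3 (SCD, -07:45): 2023-11-16 03:37 UTC ≤ query < 2024-04-20 02:03 UTC
0·60 + 23 - 465 = -442 min
-442 = -1·1440 + 998; 998 = 16·60 + 38 → 16:38, 2024-03-27 - 1 day = 2024-03-26
→ 2024-03-26 16:38 SCD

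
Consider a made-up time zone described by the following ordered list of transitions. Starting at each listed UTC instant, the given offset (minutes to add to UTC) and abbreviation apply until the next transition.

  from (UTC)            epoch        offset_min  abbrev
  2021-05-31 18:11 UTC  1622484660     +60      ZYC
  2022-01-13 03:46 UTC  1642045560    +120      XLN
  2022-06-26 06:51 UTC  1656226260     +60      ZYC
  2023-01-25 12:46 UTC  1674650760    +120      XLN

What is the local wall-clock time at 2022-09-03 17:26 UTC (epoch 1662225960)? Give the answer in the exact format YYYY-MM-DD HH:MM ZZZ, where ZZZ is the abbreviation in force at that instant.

2022-09-03 18:26 ZYC

Query: 2022-09-03 17:26 UTC
Rule 3/4 (ZYC, +01:00): 2022-06-26 06:51 UTC ≤ query < 2023-01-25 12:46 UTC
17·60 + 26 + 60 = 1106 min
1106 = 0·1440 + 1106; 1106 = 18·60 + 26 → 18:26, same day
→ 2022-09-03 18:26 ZYC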